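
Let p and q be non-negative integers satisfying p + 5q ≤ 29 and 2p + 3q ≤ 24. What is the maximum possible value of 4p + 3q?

(p,q)=(12,0): 1·12+5·0=12≤29, 2·12+3·0=24≤24, objective 48.
(p,q)=(11,0): 1·11+5·0=11≤29, 2·11+3·0=22≤24, objective 44.
Maximum is 48 at (p,q)=(12,0).

48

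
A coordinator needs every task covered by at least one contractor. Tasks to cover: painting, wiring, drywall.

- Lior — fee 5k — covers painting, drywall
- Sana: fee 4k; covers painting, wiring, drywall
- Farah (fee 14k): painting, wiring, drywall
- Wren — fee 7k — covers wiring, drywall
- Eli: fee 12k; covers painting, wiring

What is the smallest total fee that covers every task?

4

Sana alone covers painting, wiring, drywall — every task.
Total fee: 4.
No cover costs less than 4.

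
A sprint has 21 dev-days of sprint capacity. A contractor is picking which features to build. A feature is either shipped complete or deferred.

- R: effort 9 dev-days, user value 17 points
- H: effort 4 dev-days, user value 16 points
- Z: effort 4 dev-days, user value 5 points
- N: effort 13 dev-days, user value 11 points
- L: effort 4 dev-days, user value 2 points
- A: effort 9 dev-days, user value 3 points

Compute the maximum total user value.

Take R, H, Z, and L: effort 9 + 4 + 4 + 4 = 21 ≤ 21, user value 17 + 16 + 5 + 2 = 40.
No other feasible combination does better.

40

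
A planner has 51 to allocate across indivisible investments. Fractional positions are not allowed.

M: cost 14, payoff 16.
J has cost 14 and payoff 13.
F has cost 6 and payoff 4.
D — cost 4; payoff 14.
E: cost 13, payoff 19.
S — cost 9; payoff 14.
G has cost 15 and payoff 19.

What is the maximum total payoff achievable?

M + D + E + G: cost 14 + 4 + 13 + 15 = 46 ≤ 51, payoff 16 + 14 + 19 + 19 = 68.
M + E + S + G: cost 14 + 13 + 9 + 15 = 51 ≤ 51, payoff 16 + 19 + 14 + 19 = 68.
F + D + E + S + G: cost 6 + 4 + 13 + 9 + 15 = 47 ≤ 51, payoff 4 + 14 + 19 + 14 + 19 = 70.
Best is F, D, E, S, and G with total payoff 70.

70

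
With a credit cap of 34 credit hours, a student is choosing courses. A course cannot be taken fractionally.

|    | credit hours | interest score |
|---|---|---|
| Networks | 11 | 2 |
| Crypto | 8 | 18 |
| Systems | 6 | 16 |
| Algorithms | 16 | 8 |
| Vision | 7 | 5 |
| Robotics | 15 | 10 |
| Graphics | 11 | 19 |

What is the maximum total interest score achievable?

58

Treat it as a binary knapsack problem.
Take Crypto, Systems, Vision, and Graphics: credit hours 8 + 6 + 7 + 11 = 32 ≤ 34, interest score 18 + 16 + 5 + 19 = 58.
No other feasible combination does better.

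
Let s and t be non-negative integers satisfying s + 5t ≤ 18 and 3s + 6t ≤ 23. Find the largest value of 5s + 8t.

35

The continuous relaxation peaks at (7.67, 0) with value 38.33; rounding to a feasible lattice point costs some objective.
(s,t)=(7,0): 1·7+5·0=7≤18, 3·7+6·0=21≤23, objective 35.
(s,t)=(6,0): 1·6+5·0=6≤18, 3·6+6·0=18≤23, objective 30.
No feasible integer point exceeds 35.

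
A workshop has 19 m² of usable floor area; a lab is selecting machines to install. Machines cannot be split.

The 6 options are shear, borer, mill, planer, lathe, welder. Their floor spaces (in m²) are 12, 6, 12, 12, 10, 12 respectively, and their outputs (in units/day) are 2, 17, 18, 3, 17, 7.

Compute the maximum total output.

Take borer and mill: floor space 6 + 12 = 18 ≤ 19, output 17 + 18 = 35.
No other feasible combination does better.

35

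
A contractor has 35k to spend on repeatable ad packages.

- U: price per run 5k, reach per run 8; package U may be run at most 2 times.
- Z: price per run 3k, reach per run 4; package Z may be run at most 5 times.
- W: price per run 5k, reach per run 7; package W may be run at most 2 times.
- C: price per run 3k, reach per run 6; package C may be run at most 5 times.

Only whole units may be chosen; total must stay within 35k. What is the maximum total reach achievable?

This is a bounded integer knapsack.
Take 2×U, 2×W, and 5×C: price 35 ≤ 35, reach 2·8 + 2·7 + 5·6 = 60.
C has the best ratio (6/3) and is taken to its limit of 5; remaining capacity is filled optimally with the others.

60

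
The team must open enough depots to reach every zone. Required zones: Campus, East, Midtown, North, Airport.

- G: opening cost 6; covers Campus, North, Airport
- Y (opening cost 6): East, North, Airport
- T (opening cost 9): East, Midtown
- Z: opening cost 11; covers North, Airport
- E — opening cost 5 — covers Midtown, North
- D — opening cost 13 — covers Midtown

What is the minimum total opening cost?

15

Choose G and T: together they cover Campus, East, Midtown, North, Airport — every zone.
Total opening cost: 6 + 9 = 15.
No cover costs less than 15.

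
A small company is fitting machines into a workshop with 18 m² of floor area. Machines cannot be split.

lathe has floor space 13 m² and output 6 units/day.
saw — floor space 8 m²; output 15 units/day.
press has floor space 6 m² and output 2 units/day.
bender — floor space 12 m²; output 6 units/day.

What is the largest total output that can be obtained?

17

Treat it as a binary knapsack problem.
Allowing fractional choices, the relaxed optimum would be about 20.0, but machines are indivisible.
saw: floor space 8 ≤ 18, output 15.
saw + press: floor space 8 + 6 = 14 ≤ 18, output 15 + 2 = 17.
Best is saw and press with total output 17.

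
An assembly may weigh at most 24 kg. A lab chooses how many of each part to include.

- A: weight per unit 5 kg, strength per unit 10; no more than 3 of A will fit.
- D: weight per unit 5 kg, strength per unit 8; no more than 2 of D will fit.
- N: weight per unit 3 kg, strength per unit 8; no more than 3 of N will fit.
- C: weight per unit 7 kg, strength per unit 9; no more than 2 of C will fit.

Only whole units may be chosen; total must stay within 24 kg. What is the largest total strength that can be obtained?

54

2×A, 1×D, and 3×N: weight 24 ≤ 24, strength 2·10 + 1·8 + 3·8 = 52.
3×A and 3×N: weight 24 ≤ 24, strength 3·10 + 3·8 = 54.
Best is 54.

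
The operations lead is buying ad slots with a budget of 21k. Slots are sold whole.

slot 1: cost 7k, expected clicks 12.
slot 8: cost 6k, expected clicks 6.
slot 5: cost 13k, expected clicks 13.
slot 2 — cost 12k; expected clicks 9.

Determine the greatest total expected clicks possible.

This is a 0-1 knapsack instance.
slot 1 + slot 5: cost 7 + 13 = 20 ≤ 21, expected clicks 12 + 13 = 25.
slot 8 + slot 5: cost 6 + 13 = 19 ≤ 21, expected clicks 6 + 13 = 19.
slot 1 + slot 2: cost 7 + 12 = 19 ≤ 21, expected clicks 12 + 9 = 21.
Best is slot 1 and slot 5 with total expected clicks 25.

25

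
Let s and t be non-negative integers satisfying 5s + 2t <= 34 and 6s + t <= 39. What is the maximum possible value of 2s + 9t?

153

(s,t)=(0,17): 5·0+2·17=34≤34, 6·0+1·17=17≤39, objective 153.
(s,t)=(0,16): 5·0+2·16=32≤34, 6·0+1·16=16≤39, objective 144.
No feasible integer point exceeds 153.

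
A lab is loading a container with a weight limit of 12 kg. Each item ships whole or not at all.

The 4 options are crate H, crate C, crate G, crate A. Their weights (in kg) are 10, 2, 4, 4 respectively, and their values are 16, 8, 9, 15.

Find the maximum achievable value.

Treat it as a binary knapsack problem.
crate G + crate A: weight 4 + 4 = 8 ≤ 12, value 9 + 15 = 24.
crate C + crate G + crate A: weight 2 + 4 + 4 = 10 ≤ 12, value 8 + 9 + 15 = 32.
Best is crate C, crate G, and crate A with total value 32.

32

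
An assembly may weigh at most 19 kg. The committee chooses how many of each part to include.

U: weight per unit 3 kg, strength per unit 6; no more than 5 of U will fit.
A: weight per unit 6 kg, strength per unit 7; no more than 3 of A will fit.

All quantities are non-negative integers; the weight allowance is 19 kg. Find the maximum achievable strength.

31

This is a bounded integer knapsack.
5×U: weight 15 ≤ 19, strength 5·6 = 30.
4×U and 1×A: weight 18 ≤ 19, strength 4·6 + 1·7 = 31.
Best is 31.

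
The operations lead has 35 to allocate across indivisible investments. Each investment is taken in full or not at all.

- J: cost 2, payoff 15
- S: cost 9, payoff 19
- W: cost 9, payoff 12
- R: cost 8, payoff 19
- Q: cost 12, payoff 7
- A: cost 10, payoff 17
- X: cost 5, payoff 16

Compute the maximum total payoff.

Allowing fractional choices, the relaxed optimum would be about 87.3, but investments are indivisible.
J + S + R + A + X: cost 2 + 9 + 8 + 10 + 5 = 34 ≤ 35, payoff 15 + 19 + 19 + 17 + 16 = 86.
J + S + W + R + X: cost 2 + 9 + 9 + 8 + 5 = 33 ≤ 35, payoff 15 + 19 + 12 + 19 + 16 = 81.
Best is J, S, R, A, and X with total payoff 86.

86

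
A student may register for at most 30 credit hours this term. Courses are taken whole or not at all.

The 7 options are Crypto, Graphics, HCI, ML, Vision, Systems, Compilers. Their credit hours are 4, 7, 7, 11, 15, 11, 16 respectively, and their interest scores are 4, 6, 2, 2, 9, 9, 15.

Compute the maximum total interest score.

25

Allowing fractional choices, the relaxed optimum would be about 27.5, but courses are indivisible.
Crypto + Graphics + Compilers: credit hours 4 + 7 + 16 = 27 ≤ 30, interest score 4 + 6 + 15 = 25.
Systems + Compilers: credit hours 11 + 16 = 27 ≤ 30, interest score 9 + 15 = 24.
Graphics + HCI + Compilers: credit hours 7 + 7 + 16 = 30 ≤ 30, interest score 6 + 2 + 15 = 23.
Best is Crypto, Graphics, and Compilers with total interest score 25.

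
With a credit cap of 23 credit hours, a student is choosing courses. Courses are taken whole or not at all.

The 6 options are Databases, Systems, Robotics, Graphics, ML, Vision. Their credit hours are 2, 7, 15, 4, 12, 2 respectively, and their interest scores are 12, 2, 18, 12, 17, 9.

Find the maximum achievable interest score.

51

Allowing fractional choices, the relaxed optimum would be about 53.6, but courses are indivisible.
Databases + Robotics + Graphics: credit hours 2 + 15 + 4 = 21 ≤ 23, interest score 12 + 18 + 12 = 42.
Databases + Robotics + Graphics + Vision: credit hours 2 + 15 + 4 + 2 = 23 ≤ 23, interest score 12 + 18 + 12 + 9 = 51.
Databases + Graphics + ML + Vision: credit hours 2 + 4 + 12 + 2 = 20 ≤ 23, interest score 12 + 12 + 17 + 9 = 50.
Best is Databases, Robotics, Graphics, and Vision with total interest score 51.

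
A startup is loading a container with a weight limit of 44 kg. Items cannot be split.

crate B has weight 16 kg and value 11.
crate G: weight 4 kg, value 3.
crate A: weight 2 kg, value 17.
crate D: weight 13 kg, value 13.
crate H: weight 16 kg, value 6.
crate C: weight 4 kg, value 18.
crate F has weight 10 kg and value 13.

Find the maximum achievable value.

This is an integer program with binary decision variables.
Allowing fractional choices, the relaxed optimum would be about 71.6, but items are indivisible.
crate B + crate G + crate A + crate C + crate F: weight 16 + 4 + 2 + 4 + 10 = 36 ≤ 44, value 11 + 3 + 17 + 18 + 13 = 62.
crate G + crate A + crate D + crate C + crate F: weight 4 + 2 + 13 + 4 + 10 = 33 ≤ 44, value 3 + 17 + 13 + 18 + 13 = 64.
Best is crate G, crate A, crate D, crate C, and crate F with total value 64.

64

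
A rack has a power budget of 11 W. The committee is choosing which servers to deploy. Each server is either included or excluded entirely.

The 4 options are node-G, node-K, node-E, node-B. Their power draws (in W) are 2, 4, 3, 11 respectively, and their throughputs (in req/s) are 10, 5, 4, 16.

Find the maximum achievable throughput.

Allowing fractional choices, the relaxed optimum would be about 23.1, but servers are indivisible.
node-G + node-K + node-E: power draw 2 + 4 + 3 = 9 ≤ 11, throughput 10 + 5 + 4 = 19.
node-G + node-K: power draw 2 + 4 = 6 ≤ 11, throughput 10 + 5 = 15.
node-B: power draw 11 ≤ 11, throughput 16.
Best is node-G, node-K, and node-E with total throughput 19.

19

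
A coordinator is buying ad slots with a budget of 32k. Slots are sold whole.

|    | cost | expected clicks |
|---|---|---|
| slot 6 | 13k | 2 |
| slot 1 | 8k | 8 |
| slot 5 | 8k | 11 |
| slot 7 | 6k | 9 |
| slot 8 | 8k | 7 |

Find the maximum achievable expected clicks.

Treat it as a binary knapsack problem.
Take slot 1, slot 5, slot 7, and slot 8: cost 8 + 8 + 6 + 8 = 30 ≤ 32, expected clicks 8 + 11 + 9 + 7 = 35.
No other feasible combination does better.

35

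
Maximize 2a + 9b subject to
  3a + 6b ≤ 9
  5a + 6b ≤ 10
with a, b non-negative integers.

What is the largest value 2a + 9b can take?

(a,b)=(0,1): 3·0+6·1=6≤9, 5·0+6·1=6≤10, objective 9.
(a,b)=(1,0): 3·1+6·0=3≤9, 5·1+6·0=5≤10, objective 2.
Maximum is 9 at (a,b)=(0,1).

9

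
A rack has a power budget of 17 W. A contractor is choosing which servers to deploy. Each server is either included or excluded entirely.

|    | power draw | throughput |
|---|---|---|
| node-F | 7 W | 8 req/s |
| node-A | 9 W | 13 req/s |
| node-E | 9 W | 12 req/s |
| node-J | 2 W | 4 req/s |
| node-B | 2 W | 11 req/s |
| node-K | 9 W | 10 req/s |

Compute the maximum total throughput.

28

Allowing fractional choices, the relaxed optimum would be about 33.3, but servers are indivisible.
node-A + node-J + node-B: power draw 9 + 2 + 2 = 13 ≤ 17, throughput 13 + 4 + 11 = 28.
node-J + node-B + node-K: power draw 2 + 2 + 9 = 13 ≤ 17, throughput 4 + 11 + 10 = 25.
node-E + node-J + node-B: power draw 9 + 2 + 2 = 13 ≤ 17, throughput 12 + 4 + 11 = 27.
Best is node-A, node-J, and node-B with total throughput 28.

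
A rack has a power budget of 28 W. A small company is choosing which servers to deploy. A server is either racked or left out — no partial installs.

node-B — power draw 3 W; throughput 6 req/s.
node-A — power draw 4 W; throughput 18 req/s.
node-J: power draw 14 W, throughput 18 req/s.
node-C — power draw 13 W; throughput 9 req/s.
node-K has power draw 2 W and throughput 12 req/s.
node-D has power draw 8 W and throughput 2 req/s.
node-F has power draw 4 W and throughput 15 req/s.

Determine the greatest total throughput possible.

Treat it as a binary knapsack problem.
Allowing fractional choices, the relaxed optimum would be about 69.7, but servers are indivisible.
node-B + node-A + node-C + node-K + node-F: power draw 3 + 4 + 13 + 2 + 4 = 26 ≤ 28, throughput 6 + 18 + 9 + 12 + 15 = 60.
node-A + node-J + node-K + node-F: power draw 4 + 14 + 2 + 4 = 24 ≤ 28, throughput 18 + 18 + 12 + 15 = 63.
node-B + node-A + node-J + node-K + node-F: power draw 3 + 4 + 14 + 2 + 4 = 27 ≤ 28, throughput 6 + 18 + 18 + 12 + 15 = 69.
Best is node-B, node-A, node-J, node-K, and node-F with total throughput 69.

69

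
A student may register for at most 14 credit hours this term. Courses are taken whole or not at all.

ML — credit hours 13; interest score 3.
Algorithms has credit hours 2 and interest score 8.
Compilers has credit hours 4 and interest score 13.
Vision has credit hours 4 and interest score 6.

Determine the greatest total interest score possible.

Take Algorithms, Compilers, and Vision: credit hours 2 + 4 + 4 = 10 ≤ 14, interest score 8 + 13 + 6 = 27.
No other feasible combination does better.

27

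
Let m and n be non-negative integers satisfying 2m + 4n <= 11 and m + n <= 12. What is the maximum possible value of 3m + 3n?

The continuous relaxation peaks at (5.5, 0) with value 16.50; rounding to a feasible lattice point costs some objective.
(m,n)=(5,0): 2·5+4·0=10≤11, 1·5+1·0=5≤12, objective 15.
(m,n)=(4,0): 2·4+4·0=8≤11, 1·4+1·0=4≤12, objective 12.
No feasible integer point exceeds 15.

15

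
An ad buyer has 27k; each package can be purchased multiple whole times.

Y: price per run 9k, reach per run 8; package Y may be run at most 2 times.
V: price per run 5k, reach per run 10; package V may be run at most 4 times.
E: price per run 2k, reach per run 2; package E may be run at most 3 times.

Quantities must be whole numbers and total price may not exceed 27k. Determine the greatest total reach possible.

46

V has the best ratio (10/5); taking only V gives at most 4×10 = 40 (stopped by the supply cap of 4).
Mixing does better — 4×V and 3×E: price 26 ≤ 27, reach 4·10 + 3·2 = 46.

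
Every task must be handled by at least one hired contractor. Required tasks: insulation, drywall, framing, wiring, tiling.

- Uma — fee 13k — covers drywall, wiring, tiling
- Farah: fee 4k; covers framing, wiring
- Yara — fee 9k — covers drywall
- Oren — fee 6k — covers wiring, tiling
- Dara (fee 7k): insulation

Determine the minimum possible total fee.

The greedy cost-per-new-task heuristic would pick Farah, Oren, Dara, and Yara for 26, but a cheaper cover exists.
Choose Uma, Farah, and Dara: together they cover insulation, drywall, framing, wiring, tiling — every task.
Total fee: 13 + 4 + 7 = 24.
No cover costs less than 24.

24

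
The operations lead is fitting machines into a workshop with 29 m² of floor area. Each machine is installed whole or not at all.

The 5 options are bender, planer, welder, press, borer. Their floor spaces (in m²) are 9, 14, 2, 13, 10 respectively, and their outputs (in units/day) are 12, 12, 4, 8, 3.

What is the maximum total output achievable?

28

This is a 0-1 knapsack instance.
Take bender, planer, and welder: floor space 9 + 14 + 2 = 25 ≤ 29, output 12 + 12 + 4 = 28.
No other feasible combination does better.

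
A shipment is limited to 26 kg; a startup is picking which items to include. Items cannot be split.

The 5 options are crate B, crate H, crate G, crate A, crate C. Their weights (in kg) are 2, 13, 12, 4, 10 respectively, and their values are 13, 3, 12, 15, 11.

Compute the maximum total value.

40

This is a 0-1 knapsack instance.
Allowing fractional choices, the relaxed optimum would be about 49.0, but items are indivisible.
crate B + crate A + crate C: weight 2 + 4 + 10 = 16 ≤ 26, value 13 + 15 + 11 = 39.
crate B + crate G + crate A: weight 2 + 12 + 4 = 18 ≤ 26, value 13 + 12 + 15 = 40.
Best is crate B, crate G, and crate A with total value 40.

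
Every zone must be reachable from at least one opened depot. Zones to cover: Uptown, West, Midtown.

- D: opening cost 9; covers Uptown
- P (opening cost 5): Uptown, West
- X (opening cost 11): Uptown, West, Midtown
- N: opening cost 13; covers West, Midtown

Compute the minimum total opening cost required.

11

The greedy cost-per-new-zone heuristic would pick P and X for 16, but a cheaper cover exists.
X alone covers Uptown, West, Midtown — every zone.
Total opening cost: 11.
No cover costs less than 11.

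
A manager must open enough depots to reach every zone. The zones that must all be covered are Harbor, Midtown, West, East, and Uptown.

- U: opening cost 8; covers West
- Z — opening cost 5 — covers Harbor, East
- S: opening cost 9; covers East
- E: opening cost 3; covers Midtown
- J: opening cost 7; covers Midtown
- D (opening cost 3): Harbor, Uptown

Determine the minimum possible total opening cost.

Choose U, Z, E, and D: together they cover Harbor, Midtown, West, East, Uptown — every zone.
Total opening cost: 8 + 5 + 3 + 3 = 19.
No cover costs less than 19.

19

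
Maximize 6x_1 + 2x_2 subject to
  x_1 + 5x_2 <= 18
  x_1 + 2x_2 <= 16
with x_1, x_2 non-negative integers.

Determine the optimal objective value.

(x_1,x_2)=(16,0): 1·16+5·0=16≤18, 1·16+2·0=16≤16, objective 96.
(x_1,x_2)=(15,0): 1·15+5·0=15≤18, 1·15+2·0=15≤16, objective 90.
The best lattice point is (16,0), giving 96.

96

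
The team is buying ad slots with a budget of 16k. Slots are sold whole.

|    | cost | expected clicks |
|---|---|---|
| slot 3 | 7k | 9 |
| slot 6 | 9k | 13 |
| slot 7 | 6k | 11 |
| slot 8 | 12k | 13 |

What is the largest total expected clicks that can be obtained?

24

slot 3 + slot 6: cost 7 + 9 = 16 ≤ 16, expected clicks 9 + 13 = 22.
slot 6 + slot 7: cost 9 + 6 = 15 ≤ 16, expected clicks 13 + 11 = 24.
Best is slot 6 and slot 7 with total expected clicks 24.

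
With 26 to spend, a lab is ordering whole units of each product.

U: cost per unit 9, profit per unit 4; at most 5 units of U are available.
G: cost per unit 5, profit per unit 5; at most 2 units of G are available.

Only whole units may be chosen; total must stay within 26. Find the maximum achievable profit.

This is a bounded integer knapsack.
1×U and 2×G: cost 19 ≤ 26, profit 1·4 + 2·5 = 14.
2×U and 1×G: cost 23 ≤ 26, profit 2·4 + 1·5 = 13.
Best is 14.

14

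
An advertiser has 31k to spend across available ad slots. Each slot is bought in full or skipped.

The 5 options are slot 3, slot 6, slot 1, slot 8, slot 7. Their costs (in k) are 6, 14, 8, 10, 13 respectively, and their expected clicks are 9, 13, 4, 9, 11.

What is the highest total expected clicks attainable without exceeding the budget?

31

slot 3 + slot 6 + slot 8: cost 6 + 14 + 10 = 30 ≤ 31, expected clicks 9 + 13 + 9 = 31.
slot 3 + slot 6 + slot 1: cost 6 + 14 + 8 = 28 ≤ 31, expected clicks 9 + 13 + 4 = 26.
slot 3 + slot 8 + slot 7: cost 6 + 10 + 13 = 29 ≤ 31, expected clicks 9 + 9 + 11 = 29.
Best is slot 3, slot 6, and slot 8 with total expected clicks 31.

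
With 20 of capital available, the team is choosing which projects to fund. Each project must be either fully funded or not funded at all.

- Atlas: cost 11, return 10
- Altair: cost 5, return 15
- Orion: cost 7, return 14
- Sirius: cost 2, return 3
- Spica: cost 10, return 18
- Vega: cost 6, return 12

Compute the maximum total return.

44

Allowing fractional choices, the relaxed optimum would be about 44.6, but projects are indivisible.
Altair + Orion + Sirius + Vega: cost 5 + 7 + 2 + 6 = 20 ≤ 20, return 15 + 14 + 3 + 12 = 44.
Altair + Orion + Vega: cost 5 + 7 + 6 = 18 ≤ 20, return 15 + 14 + 12 = 41.
Altair + Sirius + Spica: cost 5 + 2 + 10 = 17 ≤ 20, return 15 + 3 + 18 = 36.
Best is Altair, Orion, Sirius, and Vega with total return 44.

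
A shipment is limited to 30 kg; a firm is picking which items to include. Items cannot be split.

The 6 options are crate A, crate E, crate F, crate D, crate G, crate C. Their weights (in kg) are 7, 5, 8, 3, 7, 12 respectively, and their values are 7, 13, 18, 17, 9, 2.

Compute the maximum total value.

This is an integer program with binary decision variables.
crate A + crate E + crate F + crate D: weight 7 + 5 + 8 + 3 = 23 ≤ 30, value 7 + 13 + 18 + 17 = 55.
crate A + crate E + crate F + crate D + crate G: weight 7 + 5 + 8 + 3 + 7 = 30 ≤ 30, value 7 + 13 + 18 + 17 + 9 = 64.
crate E + crate F + crate D + crate G: weight 5 + 8 + 3 + 7 = 23 ≤ 30, value 13 + 18 + 17 + 9 = 57.
Best is crate A, crate E, crate F, crate D, and crate G with total value 64.

64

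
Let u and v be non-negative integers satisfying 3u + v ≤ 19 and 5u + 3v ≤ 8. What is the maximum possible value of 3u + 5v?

(u,v)=(0,2): 3·0+1·2=2≤19, 5·0+3·2=6≤8, objective 10.
(u,v)=(1,1): 3·1+1·1=4≤19, 5·1+3·1=8≤8, objective 8.
(u,v)=(0,1): 3·0+1·1=1≤19, 5·0+3·1=3≤8, objective 5.
No feasible integer point exceeds 10.

10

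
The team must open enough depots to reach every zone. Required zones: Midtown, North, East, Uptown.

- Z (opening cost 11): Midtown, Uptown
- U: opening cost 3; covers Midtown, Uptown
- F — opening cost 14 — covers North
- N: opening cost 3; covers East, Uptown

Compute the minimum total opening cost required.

This is an integer covering problem.
Choose U, F, and N: together they cover Midtown, North, East, Uptown — every zone.
Total opening cost: 3 + 14 + 3 = 20.
No cover costs less than 20.

20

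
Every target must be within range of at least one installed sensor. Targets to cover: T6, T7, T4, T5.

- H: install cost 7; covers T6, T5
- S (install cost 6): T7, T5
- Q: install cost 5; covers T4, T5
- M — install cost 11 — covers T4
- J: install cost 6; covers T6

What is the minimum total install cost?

Choose S, Q, and J: together they cover T6, T7, T4, T5 — every target.
Total install cost: 6 + 5 + 6 = 17.
No cover costs less than 17.

17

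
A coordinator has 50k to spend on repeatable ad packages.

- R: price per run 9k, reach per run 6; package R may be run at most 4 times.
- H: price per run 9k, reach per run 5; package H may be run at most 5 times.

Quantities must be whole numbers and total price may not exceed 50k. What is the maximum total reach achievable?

29

R has the best ratio (6/9); taking only R gives at most 4×6 = 24 (stopped by the supply cap of 4).
Mixing does better — 4×R and 1×H: price 45 ≤ 50, reach 4·6 + 1·5 = 29.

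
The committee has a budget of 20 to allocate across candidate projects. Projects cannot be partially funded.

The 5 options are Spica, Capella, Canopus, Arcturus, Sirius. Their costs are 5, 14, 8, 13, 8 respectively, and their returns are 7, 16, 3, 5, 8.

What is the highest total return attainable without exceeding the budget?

Take Spica and Capella: cost 5 + 14 = 19 ≤ 20, return 7 + 16 = 23.
No other feasible combination does better.

23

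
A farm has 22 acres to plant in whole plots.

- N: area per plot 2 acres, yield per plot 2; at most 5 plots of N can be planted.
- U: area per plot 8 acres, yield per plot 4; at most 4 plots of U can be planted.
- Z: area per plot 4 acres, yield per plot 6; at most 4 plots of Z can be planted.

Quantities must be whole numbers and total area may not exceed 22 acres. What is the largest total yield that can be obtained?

30

This is a bounded integer knapsack.
Z has the best ratio (6/4); taking only Z gives at most 4×6 = 24 (stopped by the supply cap of 4).
Mixing does better — 3×N and 4×Z: area 22 ≤ 22, yield 3·2 + 4·6 = 30.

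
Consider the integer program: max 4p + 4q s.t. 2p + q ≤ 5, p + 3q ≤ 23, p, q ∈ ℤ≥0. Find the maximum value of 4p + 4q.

20

(p,q)=(0,5): 2·0+1·5=5≤5, 1·0+3·5=15≤23, objective 20.
(p,q)=(0,4): 2·0+1·4=4≤5, 1·0+3·4=12≤23, objective 16.
The best lattice point is (0,5), giving 20.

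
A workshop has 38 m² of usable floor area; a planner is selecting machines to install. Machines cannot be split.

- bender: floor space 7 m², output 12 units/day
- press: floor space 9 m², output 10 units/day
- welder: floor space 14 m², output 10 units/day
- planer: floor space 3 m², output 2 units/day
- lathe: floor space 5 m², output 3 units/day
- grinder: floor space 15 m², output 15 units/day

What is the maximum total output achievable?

40

Allowing fractional choices, the relaxed optimum would be about 42.0, but machines are indivisible.
bender + press + lathe + grinder: floor space 7 + 9 + 5 + 15 = 36 ≤ 38, output 12 + 10 + 3 + 15 = 40.
bender + press + planer + grinder: floor space 7 + 9 + 3 + 15 = 34 ≤ 38, output 12 + 10 + 2 + 15 = 39.
Best is bender, press, lathe, and grinder with total output 40.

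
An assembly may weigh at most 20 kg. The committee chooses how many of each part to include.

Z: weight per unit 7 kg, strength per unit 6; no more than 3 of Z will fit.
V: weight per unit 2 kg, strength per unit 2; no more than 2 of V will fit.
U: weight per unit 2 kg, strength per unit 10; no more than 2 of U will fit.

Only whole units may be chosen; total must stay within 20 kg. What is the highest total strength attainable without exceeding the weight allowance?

This is a bounded integer knapsack.
U has the best ratio (10/2); taking only U gives at most 2×10 = 20 (stopped by the supply cap of 2).
Mixing does better — 2×Z, 1×V, and 2×U: weight 20 ≤ 20, strength 2·6 + 1·2 + 2·10 = 34.

34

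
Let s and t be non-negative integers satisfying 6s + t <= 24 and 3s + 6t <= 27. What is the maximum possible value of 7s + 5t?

36

The continuous relaxation peaks at (3.55, 2.73) with value 38.45; rounding to a feasible lattice point costs some objective.
(s,t)=(3,3): 6·3+1·3=21≤24, 3·3+6·3=27≤27, objective 36.
(s,t)=(3,2): 6·3+1·2=20≤24, 3·3+6·2=21≤27, objective 31.
(s,t)=(2,3): 6·2+1·3=15≤24, 3·2+6·3=24≤27, objective 29.
(s,t)=(3,1): 6·3+1·1=19≤24, 3·3+6·1=15≤27, objective 26.
Maximum is 36 at (s,t)=(3,3).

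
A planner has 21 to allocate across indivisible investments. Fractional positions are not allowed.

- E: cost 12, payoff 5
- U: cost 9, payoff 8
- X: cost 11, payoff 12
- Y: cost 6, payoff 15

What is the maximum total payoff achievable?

Allowing fractional choices, the relaxed optimum would be about 30.6, but investments are indivisible.
U + Y: cost 9 + 6 = 15 ≤ 21, payoff 8 + 15 = 23.
X + Y: cost 11 + 6 = 17 ≤ 21, payoff 12 + 15 = 27.
Best is X and Y with total payoff 27.

27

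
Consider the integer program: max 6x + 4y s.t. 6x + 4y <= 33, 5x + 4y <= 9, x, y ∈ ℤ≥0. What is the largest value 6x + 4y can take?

The continuous relaxation peaks at (1.8, 0) with value 10.80; rounding to a feasible lattice point costs some objective.
(x,y)=(1,1): 6·1+4·1=10≤33, 5·1+4·1=9≤9, objective 10.
(x,y)=(0,2): 6·0+4·2=8≤33, 5·0+4·2=8≤9, objective 8.
(x,y)=(1,0): 6·1+4·0=6≤33, 5·1+4·0=5≤9, objective 6.
No feasible integer point exceeds 10.

10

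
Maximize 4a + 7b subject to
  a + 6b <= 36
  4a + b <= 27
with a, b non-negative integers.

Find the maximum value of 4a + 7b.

(a,b)=(5,5): 1·5+6·5=35≤36, 4·5+1·5=25≤27, objective 55.
(a,b)=(4,5): 1·4+6·5=34≤36, 4·4+1·5=21≤27, objective 51.
No feasible integer point exceeds 55.

55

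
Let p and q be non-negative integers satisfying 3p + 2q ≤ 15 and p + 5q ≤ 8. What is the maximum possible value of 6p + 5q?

30

(p,q)=(5,0) is feasible, giving 30.
(p,q)=(4,0) is feasible, giving 24.
The best lattice point is (5,0), giving 30.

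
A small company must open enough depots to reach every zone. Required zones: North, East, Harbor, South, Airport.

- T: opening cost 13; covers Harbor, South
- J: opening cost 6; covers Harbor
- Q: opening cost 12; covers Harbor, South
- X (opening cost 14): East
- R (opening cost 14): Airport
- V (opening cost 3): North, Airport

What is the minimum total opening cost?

29

This is an integer covering problem.
The greedy cost-per-new-zone heuristic would pick V, J, Q, and X for 35, but a cheaper cover exists.
Choose Q, X, and V: together they cover North, East, Harbor, South, Airport — every zone.
Total opening cost: 12 + 14 + 3 = 29.
No cover costs less than 29.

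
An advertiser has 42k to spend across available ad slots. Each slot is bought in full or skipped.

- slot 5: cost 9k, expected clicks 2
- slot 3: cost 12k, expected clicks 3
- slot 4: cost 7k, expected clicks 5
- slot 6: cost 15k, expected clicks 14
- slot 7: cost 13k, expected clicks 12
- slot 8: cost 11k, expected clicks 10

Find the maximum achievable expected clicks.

Take slot 6, slot 7, and slot 8: cost 15 + 13 + 11 = 39 ≤ 42, expected clicks 14 + 12 + 10 = 36.
No other feasible combination does better.

36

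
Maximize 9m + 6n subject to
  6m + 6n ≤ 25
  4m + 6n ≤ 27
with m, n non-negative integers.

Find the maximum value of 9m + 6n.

36

Relaxing integrality, the LP optimum is 37.50 at (m,n) = (4.17, 0), which is not an integer point.
(m,n)=(4,0) is feasible, giving 36.
(m,n)=(3,1) is feasible, giving 33.
(m,n)=(3,0) is feasible, giving 27.
No feasible integer point exceeds 36.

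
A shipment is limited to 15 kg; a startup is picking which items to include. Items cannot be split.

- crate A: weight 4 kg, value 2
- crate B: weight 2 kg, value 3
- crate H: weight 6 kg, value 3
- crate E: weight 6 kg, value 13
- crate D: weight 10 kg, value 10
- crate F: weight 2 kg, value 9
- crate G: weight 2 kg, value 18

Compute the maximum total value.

43

Allowing fractional choices, the relaxed optimum would be about 46.0, but items are indivisible.
crate A + crate E + crate F + crate G: weight 4 + 6 + 2 + 2 = 14 ≤ 15, value 2 + 13 + 9 + 18 = 42.
crate B + crate E + crate F + crate G: weight 2 + 6 + 2 + 2 = 12 ≤ 15, value 3 + 13 + 9 + 18 = 43.
Best is crate B, crate E, crate F, and crate G with total value 43.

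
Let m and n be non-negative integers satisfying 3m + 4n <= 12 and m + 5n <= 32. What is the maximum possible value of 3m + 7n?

(m,n)=(0,3) is feasible, giving 21.
(m,n)=(1,2) is feasible, giving 17.
(m,n)=(0,2) is feasible, giving 14.
No feasible integer point exceeds 21.

21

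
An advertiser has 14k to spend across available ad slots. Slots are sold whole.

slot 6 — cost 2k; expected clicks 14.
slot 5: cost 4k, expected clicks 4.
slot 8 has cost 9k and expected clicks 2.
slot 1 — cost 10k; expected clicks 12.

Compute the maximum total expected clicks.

26

Take slot 6 and slot 1: cost 2 + 10 = 12 ≤ 14, expected clicks 14 + 12 = 26.
No other feasible combination does better.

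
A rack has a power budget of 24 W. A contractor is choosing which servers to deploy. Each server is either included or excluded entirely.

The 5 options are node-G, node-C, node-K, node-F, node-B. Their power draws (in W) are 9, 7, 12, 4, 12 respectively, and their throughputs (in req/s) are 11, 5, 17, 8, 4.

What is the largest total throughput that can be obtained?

30

node-C + node-K + node-F: power draw 7 + 12 + 4 = 23 ≤ 24, throughput 5 + 17 + 8 = 30.
node-G + node-K: power draw 9 + 12 = 21 ≤ 24, throughput 11 + 17 = 28.
node-K + node-F: power draw 12 + 4 = 16 ≤ 24, throughput 17 + 8 = 25.
Best is node-C, node-K, and node-F with total throughput 30.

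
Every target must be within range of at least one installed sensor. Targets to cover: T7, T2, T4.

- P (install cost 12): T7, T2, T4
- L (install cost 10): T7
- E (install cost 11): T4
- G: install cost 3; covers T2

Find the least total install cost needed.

This is a weighted set-cover instance.
P alone covers T7, T2, T4 — every target.
Total install cost: 12.

12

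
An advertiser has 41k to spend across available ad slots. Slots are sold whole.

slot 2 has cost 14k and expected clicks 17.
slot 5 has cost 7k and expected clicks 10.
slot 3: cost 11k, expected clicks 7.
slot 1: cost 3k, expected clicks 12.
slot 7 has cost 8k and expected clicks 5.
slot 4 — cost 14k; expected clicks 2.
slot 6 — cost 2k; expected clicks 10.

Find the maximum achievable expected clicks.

56

Take slot 2, slot 5, slot 3, slot 1, and slot 6: cost 14 + 7 + 11 + 3 + 2 = 37 ≤ 41, expected clicks 17 + 10 + 7 + 12 + 10 = 56.
No other feasible combination does better.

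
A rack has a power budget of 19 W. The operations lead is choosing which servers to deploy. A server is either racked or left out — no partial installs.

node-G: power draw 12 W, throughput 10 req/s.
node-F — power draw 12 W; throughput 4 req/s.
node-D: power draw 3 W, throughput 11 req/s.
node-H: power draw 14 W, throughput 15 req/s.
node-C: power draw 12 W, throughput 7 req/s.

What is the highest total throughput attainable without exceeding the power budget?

This is a 0-1 knapsack instance.
Take node-D and node-H: power draw 3 + 14 = 17 ≤ 19, throughput 11 + 15 = 26.
No other feasible combination does better.

26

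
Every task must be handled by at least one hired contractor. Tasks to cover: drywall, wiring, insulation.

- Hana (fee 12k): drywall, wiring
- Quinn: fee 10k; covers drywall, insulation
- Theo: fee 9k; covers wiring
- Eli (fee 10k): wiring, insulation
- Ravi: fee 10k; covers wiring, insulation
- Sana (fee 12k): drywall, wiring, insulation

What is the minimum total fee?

12

Sana alone covers drywall, wiring, insulation — every task.
Total fee: 12.
No cover costs less than 12.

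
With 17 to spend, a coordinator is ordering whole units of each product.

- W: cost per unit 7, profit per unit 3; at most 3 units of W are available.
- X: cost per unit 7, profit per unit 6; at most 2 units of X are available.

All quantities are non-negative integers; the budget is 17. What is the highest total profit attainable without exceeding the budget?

12

This is a bounded integer knapsack.
2×X: cost 14 ≤ 17, profit 2·6 = 12.
1×W and 1×X: cost 14 ≤ 17, profit 1·3 + 1·6 = 9.
Best is 12.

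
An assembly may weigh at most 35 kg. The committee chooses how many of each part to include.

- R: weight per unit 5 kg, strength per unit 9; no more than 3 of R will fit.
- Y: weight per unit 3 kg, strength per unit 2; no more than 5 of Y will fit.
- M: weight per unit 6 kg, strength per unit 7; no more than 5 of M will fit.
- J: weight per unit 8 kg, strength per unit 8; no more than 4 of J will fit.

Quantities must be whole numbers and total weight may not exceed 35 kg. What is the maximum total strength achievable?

Take 3×R, 2×M, and 1×J: weight 35 ≤ 35, strength 3·9 + 2·7 + 1·8 = 49.
R has the best ratio (9/5) and is taken to its limit of 3; remaining capacity is filled optimally with the others.

49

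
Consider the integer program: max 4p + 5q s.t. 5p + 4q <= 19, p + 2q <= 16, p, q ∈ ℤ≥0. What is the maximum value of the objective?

Relaxing integrality, the LP optimum is 23.75 at (p,q) = (0, 4.75), which is not an integer point.
(p,q)=(0,4) is feasible, giving 20.
(p,q)=(1,3) is feasible, giving 19.
(p,q)=(0,3) is feasible, giving 15.
No feasible integer point exceeds 20.

20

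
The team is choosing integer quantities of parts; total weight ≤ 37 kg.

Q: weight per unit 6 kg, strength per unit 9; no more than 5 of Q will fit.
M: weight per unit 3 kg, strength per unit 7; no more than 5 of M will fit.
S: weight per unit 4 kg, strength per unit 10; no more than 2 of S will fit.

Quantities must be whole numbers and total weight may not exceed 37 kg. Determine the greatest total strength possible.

73

3×Q, 5×M, and 1×S: weight 37 ≤ 37, strength 3·9 + 5·7 + 1·10 = 72.
2×Q, 5×M, and 2×S: weight 35 ≤ 37, strength 2·9 + 5·7 + 2·10 = 73.
Best is 73.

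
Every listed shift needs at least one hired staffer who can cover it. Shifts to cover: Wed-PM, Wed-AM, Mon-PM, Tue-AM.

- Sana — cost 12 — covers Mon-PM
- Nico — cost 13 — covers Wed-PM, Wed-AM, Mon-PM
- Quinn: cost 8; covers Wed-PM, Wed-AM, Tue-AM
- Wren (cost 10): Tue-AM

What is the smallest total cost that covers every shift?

Choose Sana and Quinn: together they cover Wed-PM, Wed-AM, Mon-PM, Tue-AM — every shift.
Total cost: 12 + 8 = 20.
No cover costs less than 20.

20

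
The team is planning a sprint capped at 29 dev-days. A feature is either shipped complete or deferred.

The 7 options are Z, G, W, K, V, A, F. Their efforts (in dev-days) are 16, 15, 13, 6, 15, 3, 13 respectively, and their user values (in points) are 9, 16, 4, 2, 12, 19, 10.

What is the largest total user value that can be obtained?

37

Take G, K, and A: effort 15 + 6 + 3 = 24 ≤ 29, user value 16 + 2 + 19 = 37.
No other feasible combination does better.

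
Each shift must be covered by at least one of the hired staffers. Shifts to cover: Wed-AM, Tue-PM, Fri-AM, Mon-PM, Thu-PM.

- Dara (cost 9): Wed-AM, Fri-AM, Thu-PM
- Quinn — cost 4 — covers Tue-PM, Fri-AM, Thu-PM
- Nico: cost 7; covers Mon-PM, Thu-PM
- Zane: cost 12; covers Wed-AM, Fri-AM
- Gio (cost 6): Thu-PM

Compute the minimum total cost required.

Choose Dara, Quinn, and Nico: together they cover Wed-AM, Tue-PM, Fri-AM, Mon-PM, Thu-PM — every shift.
Total cost: 9 + 4 + 7 = 20.

20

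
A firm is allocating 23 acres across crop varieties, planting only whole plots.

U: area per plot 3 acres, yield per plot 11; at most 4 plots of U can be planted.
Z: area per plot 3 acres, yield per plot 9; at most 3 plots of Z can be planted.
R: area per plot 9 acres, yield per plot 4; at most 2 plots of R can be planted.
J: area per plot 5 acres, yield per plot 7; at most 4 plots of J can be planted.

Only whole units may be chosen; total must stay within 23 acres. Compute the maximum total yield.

71

U has the best ratio (11/3); taking only U gives at most 4×11 = 44 (stopped by the supply cap of 4).
Mixing does better — 4×U and 3×Z: area 21 ≤ 23, yield 4·11 + 3·9 = 71.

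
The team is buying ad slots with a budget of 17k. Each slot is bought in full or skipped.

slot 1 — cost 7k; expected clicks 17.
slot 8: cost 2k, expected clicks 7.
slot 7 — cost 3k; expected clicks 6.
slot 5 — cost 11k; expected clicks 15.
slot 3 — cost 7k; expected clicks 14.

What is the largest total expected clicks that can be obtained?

Allowing fractional choices, the relaxed optimum would be about 40.0, but ad slots are indivisible.
slot 1 + slot 7 + slot 3: cost 7 + 3 + 7 = 17 ≤ 17, expected clicks 17 + 6 + 14 = 37.
slot 1 + slot 3: cost 7 + 7 = 14 ≤ 17, expected clicks 17 + 14 = 31.
slot 1 + slot 8 + slot 3: cost 7 + 2 + 7 = 16 ≤ 17, expected clicks 17 + 7 + 14 = 38.
Best is slot 1, slot 8, and slot 3 with total expected clicks 38.

38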